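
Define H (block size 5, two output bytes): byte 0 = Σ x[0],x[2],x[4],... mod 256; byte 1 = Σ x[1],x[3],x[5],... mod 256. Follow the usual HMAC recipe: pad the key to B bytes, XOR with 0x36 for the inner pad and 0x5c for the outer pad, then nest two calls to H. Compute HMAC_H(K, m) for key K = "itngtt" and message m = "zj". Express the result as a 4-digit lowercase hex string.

f8c2

Key "itngtt" = 69 74 6e 67 74 74 is 6 bytes > B = 5, so hash it first: H(key) = 4b 4f, then zero-pad to 5 bytes: K' = 4b 4f 00 00 00.
K' ⊕ ipad = 7d 79 36 36 36.  K' ⊕ opad = 17 13 5c 5c 5c.
Inner input = (K'⊕ipad) ∥ m = 7d 79 36 36 36 ∥ 7a 6a.
Inner hash: even-index sum = 339 mod 256 = 83; odd-index sum = 297 mod 256 = 41 → 53 29.
Outer input = (K'⊕opad) ∥ inner = 17 13 5c 5c 5c ∥ 53 29.
Outer hash (tag): even-index sum = 248 mod 256 = 248; odd-index sum = 194 mod 256 = 194 → f8 c2.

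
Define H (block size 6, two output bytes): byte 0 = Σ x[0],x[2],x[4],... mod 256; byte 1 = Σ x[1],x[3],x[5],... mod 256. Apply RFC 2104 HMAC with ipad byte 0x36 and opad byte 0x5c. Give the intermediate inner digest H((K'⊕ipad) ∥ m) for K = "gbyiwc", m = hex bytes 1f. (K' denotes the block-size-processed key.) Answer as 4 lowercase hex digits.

Key "gbyiwc" = 67 62 79 69 77 63 is exactly B = 6 bytes: K' = 67 62 79 69 77 63.
K' ⊕ ipad = 51 54 4f 5f 41 55.
Inner input = 51 54 4f 5f 41 55 ∥ 1f.
Inner hash: even-index sum = 256 mod 256 = 0; odd-index sum = 264 mod 256 = 8 → 00 08.

0008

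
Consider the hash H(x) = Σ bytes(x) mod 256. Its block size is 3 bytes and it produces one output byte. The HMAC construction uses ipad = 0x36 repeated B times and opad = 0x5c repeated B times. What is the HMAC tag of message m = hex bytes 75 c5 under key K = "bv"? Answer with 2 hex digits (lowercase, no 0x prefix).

Key "bv" = 62 76 is 2 bytes ≤ B = 3; zero-pad to 3 bytes: K' = 62 76 00.
K' ⊕ ipad = 54 40 36.  K' ⊕ opad = 3e 2a 5c.
Inner input = (K'⊕ipad) ∥ m = 54 40 36 ∥ 75 c5.
Inner hash: sum = 84+64+54+117+197 = 516; mod 256 = 4 → 04.
Outer input = (K'⊕opad) ∥ inner = 3e 2a 5c ∥ 04.
Outer hash (tag): sum = 62+42+92+4 = 200 → c8.

c8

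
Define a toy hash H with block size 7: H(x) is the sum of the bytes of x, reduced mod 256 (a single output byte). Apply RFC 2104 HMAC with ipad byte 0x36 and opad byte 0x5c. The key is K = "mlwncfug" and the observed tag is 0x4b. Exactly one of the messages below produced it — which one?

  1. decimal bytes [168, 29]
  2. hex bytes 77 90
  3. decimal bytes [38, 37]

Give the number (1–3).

3

Key "mlwncfug" = 6d 6c 77 6e 63 66 75 67 is 8 bytes > B = 7, so hash it first: H(key) = 63, then zero-pad to 7 bytes: K' = 63 00 00 00 00 00 00.
K' ⊕ ipad = 55 36 36 36 36 36 36; K' ⊕ opad = 3f 5c 5c 5c 5c 5c 5c.
m1: inner = H(55 36 36 36 36 36 36 a8 1d) = 5e; tag = H(3f 5c 5c 5c 5c 5c 5c 5e) = c5
m2: inner = H(55 36 36 36 36 36 36 77 90) = a0; tag = H(3f 5c 5c 5c 5c 5c 5c a0) = 07
m3: inner = H(55 36 36 36 36 36 36 26 25) = e4; tag = H(3f 5c 5c 5c 5c 5c 5c e4) = 4b ← matches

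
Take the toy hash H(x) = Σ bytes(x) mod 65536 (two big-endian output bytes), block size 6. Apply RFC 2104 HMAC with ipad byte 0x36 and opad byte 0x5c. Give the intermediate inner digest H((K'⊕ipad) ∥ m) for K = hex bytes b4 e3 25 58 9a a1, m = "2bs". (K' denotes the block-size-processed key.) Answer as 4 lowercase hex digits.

0422

Key hex bytes b4 e3 25 58 9a a1 is exactly B = 6 bytes: K' = b4 e3 25 58 9a a1.
K' ⊕ ipad = 82 d5 13 6e ac 97.
Inner input = 82 d5 13 6e ac 97 ∥ 32 62 73.
Inner hash: sum = 130+213+19+110+172+151+50+98+115 = 1058 → 04 22.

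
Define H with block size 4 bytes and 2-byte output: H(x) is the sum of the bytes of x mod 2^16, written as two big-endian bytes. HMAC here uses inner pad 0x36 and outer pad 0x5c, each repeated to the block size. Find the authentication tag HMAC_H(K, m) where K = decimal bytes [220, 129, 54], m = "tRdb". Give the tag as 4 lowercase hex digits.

Key decimal bytes [220, 129, 54] = dc 81 36 is 3 bytes ≤ B = 4; zero-pad to 4 bytes: K' = dc 81 36 00.
K' ⊕ ipad = ea b7 00 36.  K' ⊕ opad = 80 dd 6a 5c.
Inner input = (K'⊕ipad) ∥ m = ea b7 00 36 ∥ 74 52 64 62.
Inner hash: sum = 234+183+0+54+116+82+100+98 = 867 → 03 63.
Outer input = (K'⊕opad) ∥ inner = 80 dd 6a 5c ∥ 03 63.
Outer hash (tag): sum = 128+221+106+92+3+99 = 649 → 02 89.

0289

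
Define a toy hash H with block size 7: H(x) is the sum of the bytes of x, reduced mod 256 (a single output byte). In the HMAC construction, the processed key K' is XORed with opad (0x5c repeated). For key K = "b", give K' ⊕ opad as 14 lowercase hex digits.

Key "b" = 62 is 1 byte ≤ B = 7; zero-pad to 7 bytes: K' = 62 00 00 00 00 00 00.
XOR each byte with 0x5c: 62⊕5c=3e, 00⊕5c=5c, 00⊕5c=5c, 00⊕5c=5c, 00⊕5c=5c, 00⊕5c=5c, 00⊕5c=5c.

3e5c5c5c5c5c5c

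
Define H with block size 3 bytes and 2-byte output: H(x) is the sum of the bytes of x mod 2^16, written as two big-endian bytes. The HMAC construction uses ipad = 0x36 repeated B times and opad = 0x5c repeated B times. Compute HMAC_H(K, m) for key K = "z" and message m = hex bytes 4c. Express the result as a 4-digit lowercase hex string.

00e3

Key "z" = 7a is 1 byte ≤ B = 3; zero-pad to 3 bytes: K' = 7a 00 00.
K' ⊕ ipad = 4c 36 36.  K' ⊕ opad = 26 5c 5c.
Inner input = (K'⊕ipad) ∥ m = 4c 36 36 ∥ 4c.
Inner hash: sum = 76+54+54+76 = 260 → 01 04.
Outer input = (K'⊕opad) ∥ inner = 26 5c 5c ∥ 01 04.
Outer hash (tag): sum = 38+92+92+1+4 = 227 → 00 e3.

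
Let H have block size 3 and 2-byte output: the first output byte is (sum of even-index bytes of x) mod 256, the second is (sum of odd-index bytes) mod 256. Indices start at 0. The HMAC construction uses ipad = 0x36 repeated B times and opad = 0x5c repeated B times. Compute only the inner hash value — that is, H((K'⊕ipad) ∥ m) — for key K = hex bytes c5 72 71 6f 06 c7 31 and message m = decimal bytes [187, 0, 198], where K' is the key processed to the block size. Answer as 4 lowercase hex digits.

Key hex bytes c5 72 71 6f 06 c7 31 is 7 bytes > B = 3, so hash it first: H(key) = 6d a8, then zero-pad to 3 bytes: K' = 6d a8 00.
K' ⊕ ipad = 5b 9e 36.
Inner input = 5b 9e 36 ∥ bb 00 c6.
Inner hash: even-index sum = 145 mod 256 = 145; odd-index sum = 543 mod 256 = 31 → 91 1f.

911f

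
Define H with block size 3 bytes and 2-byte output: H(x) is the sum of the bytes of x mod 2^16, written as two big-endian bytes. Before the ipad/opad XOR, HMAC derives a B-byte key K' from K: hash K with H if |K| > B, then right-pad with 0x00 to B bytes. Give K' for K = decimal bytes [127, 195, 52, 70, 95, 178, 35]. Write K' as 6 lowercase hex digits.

|K| = 7 > B = 3, so first hash the key.
H(K): sum = 127+195+52+70+95+178+35 = 752 → 02 f0.
Zero-pad H(K) = 02 f0 to 3 bytes: K' = 02 f0 00.

02f000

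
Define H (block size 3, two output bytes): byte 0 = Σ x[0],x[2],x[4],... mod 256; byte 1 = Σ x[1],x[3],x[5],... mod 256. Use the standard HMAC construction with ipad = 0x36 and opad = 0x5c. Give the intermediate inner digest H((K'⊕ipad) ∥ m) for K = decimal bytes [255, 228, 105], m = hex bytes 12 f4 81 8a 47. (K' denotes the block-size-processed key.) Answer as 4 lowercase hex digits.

a6ac

Key decimal bytes [255, 228, 105] = ff e4 69 is exactly B = 3 bytes: K' = ff e4 69.
K' ⊕ ipad = c9 d2 5f.
Inner input = c9 d2 5f ∥ 12 f4 81 8a 47.
Inner hash: even-index sum = 678 mod 256 = 166; odd-index sum = 428 mod 256 = 172 → a6 ac.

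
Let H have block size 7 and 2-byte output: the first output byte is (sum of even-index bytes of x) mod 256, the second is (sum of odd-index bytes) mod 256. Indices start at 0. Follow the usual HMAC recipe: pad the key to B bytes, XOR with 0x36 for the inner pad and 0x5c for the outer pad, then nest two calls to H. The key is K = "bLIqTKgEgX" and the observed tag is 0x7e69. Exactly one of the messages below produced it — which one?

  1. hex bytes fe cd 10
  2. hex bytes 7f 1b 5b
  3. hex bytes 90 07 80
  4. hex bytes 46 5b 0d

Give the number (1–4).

Key "bLIqTKgEgX" = 62 4c 49 71 54 4b 67 45 67 58 is 10 bytes > B = 7, so hash it first: H(key) = cd a5, then zero-pad to 7 bytes: K' = cd a5 00 00 00 00 00.
K' ⊕ ipad = fb 93 36 36 36 36 36; K' ⊕ opad = 91 f9 5c 5c 5c 5c 5c.
m1: inner = H(fb 93 36 36 36 36 36 fe cd 10) = 6a 0d; tag = H(91 f9 5c 5c 5c 5c 5c 6a 0d) = b21b
m2: inner = H(fb 93 36 36 36 36 36 7f 1b 5b) = b8 d9; tag = H(91 f9 5c 5c 5c 5c 5c b8 d9) = 7e69 ← matches
m3: inner = H(fb 93 36 36 36 36 36 90 07 80) = a4 0f; tag = H(91 f9 5c 5c 5c 5c 5c a4 0f) = b455
m4: inner = H(fb 93 36 36 36 36 36 46 5b 0d) = f8 52; tag = H(91 f9 5c 5c 5c 5c 5c f8 52) = f7a9

2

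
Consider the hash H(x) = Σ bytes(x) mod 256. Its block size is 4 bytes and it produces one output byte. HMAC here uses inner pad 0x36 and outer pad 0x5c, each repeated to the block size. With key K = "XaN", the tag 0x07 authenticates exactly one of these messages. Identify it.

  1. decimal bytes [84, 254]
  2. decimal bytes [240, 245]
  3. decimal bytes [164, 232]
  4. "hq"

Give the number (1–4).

2

Key "XaN" = 58 61 4e is 3 bytes ≤ B = 4; zero-pad to 4 bytes: K' = 58 61 4e 00.
K' ⊕ ipad = 6e 57 78 36; K' ⊕ opad = 04 3d 12 5c.
m1: inner = H(6e 57 78 36 54 fe) = c5; tag = H(04 3d 12 5c c5) = 74
m2: inner = H(6e 57 78 36 f0 f5) = 58; tag = H(04 3d 12 5c 58) = 07 ← matches
m3: inner = H(6e 57 78 36 a4 e8) = ff; tag = H(04 3d 12 5c ff) = ae
m4: inner = H(6e 57 78 36 68 71) = 4c; tag = H(04 3d 12 5c 4c) = fb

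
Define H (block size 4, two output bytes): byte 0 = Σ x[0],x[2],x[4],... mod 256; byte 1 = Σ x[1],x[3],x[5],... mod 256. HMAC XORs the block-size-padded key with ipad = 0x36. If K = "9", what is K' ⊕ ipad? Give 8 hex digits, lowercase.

Key "9" = 39 is 1 byte ≤ B = 4; zero-pad to 4 bytes: K' = 39 00 00 00.
XOR each byte with 0x36: 39⊕36=0f, 00⊕36=36, 00⊕36=36, 00⊕36=36.

0f363636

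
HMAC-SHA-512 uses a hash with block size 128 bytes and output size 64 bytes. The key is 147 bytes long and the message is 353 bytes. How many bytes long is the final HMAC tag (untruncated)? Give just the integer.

64

The tag is one SHA-512 digest: 64 bytes.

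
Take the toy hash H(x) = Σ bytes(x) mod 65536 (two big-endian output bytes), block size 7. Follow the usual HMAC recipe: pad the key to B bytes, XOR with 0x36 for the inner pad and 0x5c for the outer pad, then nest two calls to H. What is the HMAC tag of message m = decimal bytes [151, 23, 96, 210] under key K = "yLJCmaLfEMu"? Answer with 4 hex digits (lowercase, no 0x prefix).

02c6

Key "yLJCmaLfEMu" = 79 4c 4a 43 6d 61 4c 66 45 4d 75 is 11 bytes > B = 7, so hash it first: H(key) = 03 d9, then zero-pad to 7 bytes: K' = 03 d9 00 00 00 00 00.
K' ⊕ ipad = 35 ef 36 36 36 36 36.  K' ⊕ opad = 5f 85 5c 5c 5c 5c 5c.
Inner input = (K'⊕ipad) ∥ m = 35 ef 36 36 36 36 36 ∥ 97 17 60 d2.
Inner hash: sum = 53+239+54+54+54+54+54+151+23+96+210 = 1042 → 04 12.
Outer input = (K'⊕opad) ∥ inner = 5f 85 5c 5c 5c 5c 5c ∥ 04 12.
Outer hash (tag): sum = 95+133+92+92+92+92+92+4+18 = 710 → 02 c6.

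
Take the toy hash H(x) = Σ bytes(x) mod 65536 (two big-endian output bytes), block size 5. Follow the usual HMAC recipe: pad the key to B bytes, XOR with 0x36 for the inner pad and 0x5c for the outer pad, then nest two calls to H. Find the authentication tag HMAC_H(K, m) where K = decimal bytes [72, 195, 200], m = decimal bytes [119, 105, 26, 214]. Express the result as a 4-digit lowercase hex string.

02b0

Key decimal bytes [72, 195, 200] = 48 c3 c8 is 3 bytes ≤ B = 5; zero-pad to 5 bytes: K' = 48 c3 c8 00 00.
K' ⊕ ipad = 7e f5 fe 36 36.  K' ⊕ opad = 14 9f 94 5c 5c.
Inner input = (K'⊕ipad) ∥ m = 7e f5 fe 36 36 ∥ 77 69 1a d6.
Inner hash: sum = 126+245+254+54+54+119+105+26+214 = 1197 → 04 ad.
Outer input = (K'⊕opad) ∥ inner = 14 9f 94 5c 5c ∥ 04 ad.
Outer hash (tag): sum = 20+159+148+92+92+4+173 = 688 → 02 b0.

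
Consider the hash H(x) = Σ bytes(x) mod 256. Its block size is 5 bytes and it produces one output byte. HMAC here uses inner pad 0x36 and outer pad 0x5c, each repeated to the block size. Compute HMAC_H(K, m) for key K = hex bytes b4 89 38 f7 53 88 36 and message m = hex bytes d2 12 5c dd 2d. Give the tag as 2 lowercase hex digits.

fe

Key hex bytes b4 89 38 f7 53 88 36 is 7 bytes > B = 5, so hash it first: H(key) = 7d, then zero-pad to 5 bytes: K' = 7d 00 00 00 00.
K' ⊕ ipad = 4b 36 36 36 36.  K' ⊕ opad = 21 5c 5c 5c 5c.
Inner input = (K'⊕ipad) ∥ m = 4b 36 36 36 36 ∥ d2 12 5c dd 2d.
Inner hash: sum = 75+54+54+54+54+210+18+92+221+45 = 877; mod 256 = 109 → 6d.
Outer input = (K'⊕opad) ∥ inner = 21 5c 5c 5c 5c ∥ 6d.
Outer hash (tag): sum = 33+92+92+92+92+109 = 510; mod 256 = 254 → fe.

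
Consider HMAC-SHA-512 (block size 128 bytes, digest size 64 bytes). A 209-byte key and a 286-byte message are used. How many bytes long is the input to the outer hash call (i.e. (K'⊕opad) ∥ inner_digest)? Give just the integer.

Key is 209 > 128 bytes, so it is hashed to 64 bytes then zero-padded to 128: |K'| = 128.
Outer input = (K'⊕opad) ∥ H(inner) → 128 + 64 = 192 bytes.

192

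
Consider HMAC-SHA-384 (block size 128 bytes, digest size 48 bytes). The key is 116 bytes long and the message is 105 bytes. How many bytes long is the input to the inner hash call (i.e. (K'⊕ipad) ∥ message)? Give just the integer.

233

Key is 116 ≤ 128 bytes, zero-padded: |K'| = 128.
Inner input = (K'⊕ipad) ∥ m → 128 + 105 = 233 bytes.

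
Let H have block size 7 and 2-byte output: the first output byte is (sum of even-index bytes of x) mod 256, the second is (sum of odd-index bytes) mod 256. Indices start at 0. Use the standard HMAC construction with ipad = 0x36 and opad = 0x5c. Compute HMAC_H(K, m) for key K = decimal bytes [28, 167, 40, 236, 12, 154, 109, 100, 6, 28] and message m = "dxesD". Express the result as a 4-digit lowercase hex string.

Key decimal bytes [28, 167, 40, 236, 12, 154, 109, 100, 6, 28] = 1c a7 28 ec 0c 9a 6d 64 06 1c is 10 bytes > B = 7, so hash it first: H(key) = c3 ad, then zero-pad to 7 bytes: K' = c3 ad 00 00 00 00 00.
K' ⊕ ipad = f5 9b 36 36 36 36 36.  K' ⊕ opad = 9f f1 5c 5c 5c 5c 5c.
Inner input = (K'⊕ipad) ∥ m = f5 9b 36 36 36 36 36 ∥ 64 78 65 73 44.
Inner hash: even-index sum = 642 mod 256 = 130; odd-index sum = 532 mod 256 = 20 → 82 14.
Outer input = (K'⊕opad) ∥ inner = 9f f1 5c 5c 5c 5c 5c ∥ 82 14.
Outer hash (tag): even-index sum = 455 mod 256 = 199; odd-index sum = 555 mod 256 = 43 → c7 2b.

c72b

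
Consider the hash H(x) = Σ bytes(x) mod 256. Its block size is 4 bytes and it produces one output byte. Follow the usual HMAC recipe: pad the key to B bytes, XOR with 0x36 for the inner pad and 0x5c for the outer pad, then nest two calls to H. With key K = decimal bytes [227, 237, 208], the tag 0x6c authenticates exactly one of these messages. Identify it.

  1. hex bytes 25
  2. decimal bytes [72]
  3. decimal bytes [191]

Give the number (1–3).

2

Key decimal bytes [227, 237, 208] = e3 ed d0 is 3 bytes ≤ B = 4; zero-pad to 4 bytes: K' = e3 ed d0 00.
K' ⊕ ipad = d5 db e6 36; K' ⊕ opad = bf b1 8c 5c.
m1: inner = H(d5 db e6 36 25) = f1; tag = H(bf b1 8c 5c f1) = 49
m2: inner = H(d5 db e6 36 48) = 14; tag = H(bf b1 8c 5c 14) = 6c ← matches
m3: inner = H(d5 db e6 36 bf) = 8b; tag = H(bf b1 8c 5c 8b) = e3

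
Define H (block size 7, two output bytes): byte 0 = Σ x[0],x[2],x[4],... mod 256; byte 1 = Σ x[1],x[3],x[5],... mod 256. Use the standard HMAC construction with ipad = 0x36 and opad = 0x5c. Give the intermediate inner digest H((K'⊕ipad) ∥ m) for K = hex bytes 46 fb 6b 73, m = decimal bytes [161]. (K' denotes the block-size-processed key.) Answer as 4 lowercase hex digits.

Key hex bytes 46 fb 6b 73 is 4 bytes ≤ B = 7; zero-pad to 7 bytes: K' = 46 fb 6b 73 00 00 00.
K' ⊕ ipad = 70 cd 5d 45 36 36 36.
Inner input = 70 cd 5d 45 36 36 36 ∥ a1.
Inner hash: even-index sum = 313 mod 256 = 57; odd-index sum = 489 mod 256 = 233 → 39 e9.

39e9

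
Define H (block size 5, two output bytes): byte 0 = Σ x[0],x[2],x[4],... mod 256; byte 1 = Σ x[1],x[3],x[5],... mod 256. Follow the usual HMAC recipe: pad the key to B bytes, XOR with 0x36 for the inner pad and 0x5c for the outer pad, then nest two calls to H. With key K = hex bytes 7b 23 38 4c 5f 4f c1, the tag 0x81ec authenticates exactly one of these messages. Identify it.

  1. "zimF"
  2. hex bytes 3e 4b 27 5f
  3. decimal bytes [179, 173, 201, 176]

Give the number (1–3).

Key hex bytes 7b 23 38 4c 5f 4f c1 is 7 bytes > B = 5, so hash it first: H(key) = d3 be, then zero-pad to 5 bytes: K' = d3 be 00 00 00.
K' ⊕ ipad = e5 88 36 36 36; K' ⊕ opad = 8f e2 5c 5c 5c.
m1: inner = H(e5 88 36 36 36 7a 69 6d 46) = 00 a5; tag = H(8f e2 5c 5c 5c 00 a5) = ec3e
m2: inner = H(e5 88 36 36 36 3e 4b 27 5f) = fb 23; tag = H(8f e2 5c 5c 5c fb 23) = 6a39
m3: inner = H(e5 88 36 36 36 b3 ad c9 b0) = ae 3a; tag = H(8f e2 5c 5c 5c ae 3a) = 81ec ← matches

3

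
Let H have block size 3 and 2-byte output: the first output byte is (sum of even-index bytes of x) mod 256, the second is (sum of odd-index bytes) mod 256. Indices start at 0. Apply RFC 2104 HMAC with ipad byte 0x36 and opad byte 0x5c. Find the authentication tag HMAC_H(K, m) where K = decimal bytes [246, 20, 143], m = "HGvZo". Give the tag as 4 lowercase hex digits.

cc62

Key decimal bytes [246, 20, 143] = f6 14 8f is exactly B = 3 bytes: K' = f6 14 8f.
K' ⊕ ipad = c0 22 b9.  K' ⊕ opad = aa 48 d3.
Inner input = (K'⊕ipad) ∥ m = c0 22 b9 ∥ 48 47 76 5a 6f.
Inner hash: even-index sum = 538 mod 256 = 26; odd-index sum = 335 mod 256 = 79 → 1a 4f.
Outer input = (K'⊕opad) ∥ inner = aa 48 d3 ∥ 1a 4f.
Outer hash (tag): even-index sum = 460 mod 256 = 204; odd-index sum = 98 mod 256 = 98 → cc 62.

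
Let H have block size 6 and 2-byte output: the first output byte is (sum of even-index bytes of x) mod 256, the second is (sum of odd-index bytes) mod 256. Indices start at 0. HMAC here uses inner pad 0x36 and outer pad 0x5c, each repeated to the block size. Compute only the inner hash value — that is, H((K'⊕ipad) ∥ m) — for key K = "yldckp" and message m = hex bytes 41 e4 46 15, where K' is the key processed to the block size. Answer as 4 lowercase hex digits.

Key "yldckp" = 79 6c 64 63 6b 70 is exactly B = 6 bytes: K' = 79 6c 64 63 6b 70.
K' ⊕ ipad = 4f 5a 52 55 5d 46.
Inner input = 4f 5a 52 55 5d 46 ∥ 41 e4 46 15.
Inner hash: even-index sum = 389 mod 256 = 133; odd-index sum = 494 mod 256 = 238 → 85 ee.

85ee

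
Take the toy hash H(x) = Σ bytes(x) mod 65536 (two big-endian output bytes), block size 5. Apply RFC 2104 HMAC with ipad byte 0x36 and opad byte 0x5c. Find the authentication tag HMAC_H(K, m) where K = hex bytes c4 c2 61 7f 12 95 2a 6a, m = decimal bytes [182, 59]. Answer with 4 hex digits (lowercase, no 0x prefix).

Key hex bytes c4 c2 61 7f 12 95 2a 6a is 8 bytes > B = 5, so hash it first: H(key) = 03 a1, then zero-pad to 5 bytes: K' = 03 a1 00 00 00.
K' ⊕ ipad = 35 97 36 36 36.  K' ⊕ opad = 5f fd 5c 5c 5c.
Inner input = (K'⊕ipad) ∥ m = 35 97 36 36 36 ∥ b6 3b.
Inner hash: sum = 53+151+54+54+54+182+59 = 607 → 02 5f.
Outer input = (K'⊕opad) ∥ inner = 5f fd 5c 5c 5c ∥ 02 5f.
Outer hash (tag): sum = 95+253+92+92+92+2+95 = 721 → 02 d1.

02d1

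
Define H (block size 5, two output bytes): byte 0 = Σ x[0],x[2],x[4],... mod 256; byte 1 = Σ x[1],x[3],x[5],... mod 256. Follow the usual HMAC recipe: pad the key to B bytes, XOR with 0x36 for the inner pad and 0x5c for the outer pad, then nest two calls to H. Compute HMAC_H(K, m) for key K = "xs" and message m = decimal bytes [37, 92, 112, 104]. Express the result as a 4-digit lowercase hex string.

Key "xs" = 78 73 is 2 bytes ≤ B = 5; zero-pad to 5 bytes: K' = 78 73 00 00 00.
K' ⊕ ipad = 4e 45 36 36 36.  K' ⊕ opad = 24 2f 5c 5c 5c.
Inner input = (K'⊕ipad) ∥ m = 4e 45 36 36 36 ∥ 25 5c 70 68.
Inner hash: even-index sum = 382 mod 256 = 126; odd-index sum = 272 mod 256 = 16 → 7e 10.
Outer input = (K'⊕opad) ∥ inner = 24 2f 5c 5c 5c ∥ 7e 10.
Outer hash (tag): even-index sum = 236 mod 256 = 236; odd-index sum = 265 mod 256 = 9 → ec 09.

ec09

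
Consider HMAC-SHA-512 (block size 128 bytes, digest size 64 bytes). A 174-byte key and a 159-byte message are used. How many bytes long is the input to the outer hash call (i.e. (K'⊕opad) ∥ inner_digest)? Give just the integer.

192

Key is 174 > 128 bytes, so it is hashed to 64 bytes then zero-padded to 128: |K'| = 128.
Outer input = (K'⊕opad) ∥ H(inner) → 128 + 64 = 192 bytes.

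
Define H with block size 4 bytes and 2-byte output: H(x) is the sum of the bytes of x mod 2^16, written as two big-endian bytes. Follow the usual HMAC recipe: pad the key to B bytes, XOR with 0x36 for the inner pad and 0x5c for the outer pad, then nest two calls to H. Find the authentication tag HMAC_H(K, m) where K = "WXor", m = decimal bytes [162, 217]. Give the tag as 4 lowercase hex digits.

Key "WXor" = 57 58 6f 72 is exactly B = 4 bytes: K' = 57 58 6f 72.
K' ⊕ ipad = 61 6e 59 44.  K' ⊕ opad = 0b 04 33 2e.
Inner input = (K'⊕ipad) ∥ m = 61 6e 59 44 ∥ a2 d9.
Inner hash: sum = 97+110+89+68+162+217 = 743 → 02 e7.
Outer input = (K'⊕opad) ∥ inner = 0b 04 33 2e ∥ 02 e7.
Outer hash (tag): sum = 11+4+51+46+2+231 = 345 → 01 59.

0159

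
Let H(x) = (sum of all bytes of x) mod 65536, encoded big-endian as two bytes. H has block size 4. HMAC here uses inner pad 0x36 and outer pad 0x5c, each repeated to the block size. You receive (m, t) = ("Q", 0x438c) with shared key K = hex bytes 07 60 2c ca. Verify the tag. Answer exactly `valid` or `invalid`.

invalid

Key hex bytes 07 60 2c ca is exactly B = 4 bytes: K' = 07 60 2c ca.
K' ⊕ ipad = 31 56 1a fc; K' ⊕ opad = 5b 3c 70 96.
Inner hash: sum = 49+86+26+252+81 = 494 → 01 ee.
Outer hash (recomputed tag): sum = 91+60+112+150+1+238 = 652 → 02 8c.
Recomputed tag = 028c; claimed = 438c → mismatch.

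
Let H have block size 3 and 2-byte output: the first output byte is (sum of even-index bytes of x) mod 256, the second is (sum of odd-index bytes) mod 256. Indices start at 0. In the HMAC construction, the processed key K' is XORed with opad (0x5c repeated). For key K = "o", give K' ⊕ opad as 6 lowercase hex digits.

Key "o" = 6f is 1 byte ≤ B = 3; zero-pad to 3 bytes: K' = 6f 00 00.
XOR each byte with 0x5c: 6f⊕5c=33, 00⊕5c=5c, 00⊕5c=5c.

335c5c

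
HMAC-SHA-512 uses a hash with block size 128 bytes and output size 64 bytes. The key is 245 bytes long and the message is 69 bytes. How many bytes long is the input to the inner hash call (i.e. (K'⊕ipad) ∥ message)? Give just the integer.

Key is 245 > 128 bytes, so it is hashed to 64 bytes then zero-padded to 128: |K'| = 128.
Inner input = (K'⊕ipad) ∥ m → 128 + 69 = 197 bytes.

197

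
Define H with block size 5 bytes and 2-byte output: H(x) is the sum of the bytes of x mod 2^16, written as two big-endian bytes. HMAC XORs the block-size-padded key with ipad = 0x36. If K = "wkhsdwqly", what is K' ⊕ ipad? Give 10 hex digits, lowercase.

35d8363636

Key "wkhsdwqly" = 77 6b 68 73 64 77 71 6c 79 is 9 bytes > B = 5, so hash it first: H(key) = 03 ee, then zero-pad to 5 bytes: K' = 03 ee 00 00 00.
XOR each byte with 0x36: 03⊕36=35, ee⊕36=d8, 00⊕36=36, 00⊕36=36, 00⊕36=36.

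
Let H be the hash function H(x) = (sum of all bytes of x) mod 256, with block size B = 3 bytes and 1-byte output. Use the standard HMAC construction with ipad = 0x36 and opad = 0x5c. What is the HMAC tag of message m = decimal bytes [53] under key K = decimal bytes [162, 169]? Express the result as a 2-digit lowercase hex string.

Key decimal bytes [162, 169] = a2 a9 is 2 bytes ≤ B = 3; zero-pad to 3 bytes: K' = a2 a9 00.
K' ⊕ ipad = 94 9f 36.  K' ⊕ opad = fe f5 5c.
Inner input = (K'⊕ipad) ∥ m = 94 9f 36 ∥ 35.
Inner hash: sum = 148+159+54+53 = 414; mod 256 = 158 → 9e.
Outer input = (K'⊕opad) ∥ inner = fe f5 5c ∥ 9e.
Outer hash (tag): sum = 254+245+92+158 = 749; mod 256 = 237 → ed.

ed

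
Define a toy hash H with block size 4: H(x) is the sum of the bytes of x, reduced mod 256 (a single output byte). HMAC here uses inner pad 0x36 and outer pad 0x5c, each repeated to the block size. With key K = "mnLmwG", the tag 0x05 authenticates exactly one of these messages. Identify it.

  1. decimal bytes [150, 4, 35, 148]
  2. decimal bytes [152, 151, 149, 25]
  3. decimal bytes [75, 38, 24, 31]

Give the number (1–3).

Key "mnLmwG" = 6d 6e 4c 6d 77 47 is 6 bytes > B = 4, so hash it first: H(key) = 52, then zero-pad to 4 bytes: K' = 52 00 00 00.
K' ⊕ ipad = 64 36 36 36; K' ⊕ opad = 0e 5c 5c 5c.
m1: inner = H(64 36 36 36 96 04 23 94) = 57; tag = H(0e 5c 5c 5c 57) = 79
m2: inner = H(64 36 36 36 98 97 95 19) = e3; tag = H(0e 5c 5c 5c e3) = 05 ← matches
m3: inner = H(64 36 36 36 4b 26 18 1f) = ae; tag = H(0e 5c 5c 5c ae) = d0

2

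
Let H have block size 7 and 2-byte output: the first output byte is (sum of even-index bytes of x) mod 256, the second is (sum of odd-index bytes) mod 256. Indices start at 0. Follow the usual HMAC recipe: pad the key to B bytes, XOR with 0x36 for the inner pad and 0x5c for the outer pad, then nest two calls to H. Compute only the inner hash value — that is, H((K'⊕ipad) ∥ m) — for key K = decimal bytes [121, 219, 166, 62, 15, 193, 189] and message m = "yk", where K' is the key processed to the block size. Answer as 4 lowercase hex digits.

Key decimal bytes [121, 219, 166, 62, 15, 193, 189] = 79 db a6 3e 0f c1 bd is exactly B = 7 bytes: K' = 79 db a6 3e 0f c1 bd.
K' ⊕ ipad = 4f ed 90 08 39 f7 8b.
Inner input = 4f ed 90 08 39 f7 8b ∥ 79 6b.
Inner hash: even-index sum = 526 mod 256 = 14; odd-index sum = 613 mod 256 = 101 → 0e 65.

0e65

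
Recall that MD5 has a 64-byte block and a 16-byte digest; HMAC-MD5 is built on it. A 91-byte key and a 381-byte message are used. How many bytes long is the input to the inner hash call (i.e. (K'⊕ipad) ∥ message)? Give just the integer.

Key is 91 > 64 bytes, so it is hashed to 16 bytes then zero-padded to 64: |K'| = 64.
Inner input = (K'⊕ipad) ∥ m → 64 + 381 = 445 bytes.

445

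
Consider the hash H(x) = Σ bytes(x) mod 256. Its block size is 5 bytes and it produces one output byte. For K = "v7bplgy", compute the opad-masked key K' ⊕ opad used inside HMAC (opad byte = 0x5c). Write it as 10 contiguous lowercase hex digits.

975c5c5c5c

Key "v7bplgy" = 76 37 62 70 6c 67 79 is 7 bytes > B = 5, so hash it first: H(key) = cb, then zero-pad to 5 bytes: K' = cb 00 00 00 00.
XOR each byte with 0x5c: cb⊕5c=97, 00⊕5c=5c, 00⊕5c=5c, 00⊕5c=5c, 00⊕5c=5c.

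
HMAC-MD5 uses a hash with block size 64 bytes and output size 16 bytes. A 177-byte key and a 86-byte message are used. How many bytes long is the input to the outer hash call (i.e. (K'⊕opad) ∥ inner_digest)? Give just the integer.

80

Key is 177 > 64 bytes, so it is hashed to 16 bytes then zero-padded to 64: |K'| = 64.
Outer input = (K'⊕opad) ∥ H(inner) → 64 + 16 = 80 bytes.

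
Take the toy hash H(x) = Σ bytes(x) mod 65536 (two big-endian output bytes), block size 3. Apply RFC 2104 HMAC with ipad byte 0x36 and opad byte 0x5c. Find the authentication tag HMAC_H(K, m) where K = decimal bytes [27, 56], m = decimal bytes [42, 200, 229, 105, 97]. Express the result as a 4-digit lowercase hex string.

Key decimal bytes [27, 56] = 1b 38 is 2 bytes ≤ B = 3; zero-pad to 3 bytes: K' = 1b 38 00.
K' ⊕ ipad = 2d 0e 36.  K' ⊕ opad = 47 64 5c.
Inner input = (K'⊕ipad) ∥ m = 2d 0e 36 ∥ 2a c8 e5 69 61.
Inner hash: sum = 45+14+54+42+200+229+105+97 = 786 → 03 12.
Outer input = (K'⊕opad) ∥ inner = 47 64 5c ∥ 03 12.
Outer hash (tag): sum = 71+100+92+3+18 = 284 → 01 1c.

011c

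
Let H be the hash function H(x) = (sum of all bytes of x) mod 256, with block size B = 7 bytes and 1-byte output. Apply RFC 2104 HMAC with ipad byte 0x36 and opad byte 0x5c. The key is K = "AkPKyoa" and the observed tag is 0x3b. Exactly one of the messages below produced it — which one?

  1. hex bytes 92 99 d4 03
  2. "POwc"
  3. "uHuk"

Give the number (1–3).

2

Key "AkPKyoa" = 41 6b 50 4b 79 6f 61 is exactly B = 7 bytes: K' = 41 6b 50 4b 79 6f 61.
K' ⊕ ipad = 77 5d 66 7d 4f 59 57; K' ⊕ opad = 1d 37 0c 17 25 33 3d.
m1: inner = H(77 5d 66 7d 4f 59 57 92 99 d4 03) = b8; tag = H(1d 37 0c 17 25 33 3d b8) = c4
m2: inner = H(77 5d 66 7d 4f 59 57 50 4f 77 63) = 2f; tag = H(1d 37 0c 17 25 33 3d 2f) = 3b ← matches
m3: inner = H(77 5d 66 7d 4f 59 57 75 48 75 6b) = 53; tag = H(1d 37 0c 17 25 33 3d 53) = 5f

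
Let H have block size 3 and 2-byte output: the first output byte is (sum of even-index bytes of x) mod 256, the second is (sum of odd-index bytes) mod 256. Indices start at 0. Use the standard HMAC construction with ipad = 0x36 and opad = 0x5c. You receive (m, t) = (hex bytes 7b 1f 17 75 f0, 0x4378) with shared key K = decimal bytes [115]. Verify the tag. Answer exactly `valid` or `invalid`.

Key decimal bytes [115] = 73 is 1 byte ≤ B = 3; zero-pad to 3 bytes: K' = 73 00 00.
K' ⊕ ipad = 45 36 36; K' ⊕ opad = 2f 5c 5c.
Inner hash: even-index sum = 271 mod 256 = 15; odd-index sum = 440 mod 256 = 184 → 0f b8.
Outer hash (recomputed tag): even-index sum = 323 mod 256 = 67; odd-index sum = 107 mod 256 = 107 → 43 6b.
Recomputed tag = 436b; claimed = 4378 → mismatch.

invalid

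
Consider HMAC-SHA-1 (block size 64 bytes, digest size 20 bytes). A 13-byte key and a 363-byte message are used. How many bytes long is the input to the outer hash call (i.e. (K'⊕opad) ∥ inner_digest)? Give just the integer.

Key is 13 ≤ 64 bytes, zero-padded: |K'| = 64.
Outer input = (K'⊕opad) ∥ H(inner) → 64 + 20 = 84 bytes.

84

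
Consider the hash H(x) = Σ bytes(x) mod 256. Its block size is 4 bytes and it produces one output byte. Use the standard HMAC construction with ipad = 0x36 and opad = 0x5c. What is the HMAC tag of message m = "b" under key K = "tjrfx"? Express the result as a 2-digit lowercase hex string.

Key "tjrfx" = 74 6a 72 66 78 is 5 bytes > B = 4, so hash it first: H(key) = 2e, then zero-pad to 4 bytes: K' = 2e 00 00 00.
K' ⊕ ipad = 18 36 36 36.  K' ⊕ opad = 72 5c 5c 5c.
Inner input = (K'⊕ipad) ∥ m = 18 36 36 36 ∥ 62.
Inner hash: sum = 24+54+54+54+98 = 284; mod 256 = 28 → 1c.
Outer input = (K'⊕opad) ∥ inner = 72 5c 5c 5c ∥ 1c.
Outer hash (tag): sum = 114+92+92+92+28 = 418; mod 256 = 162 → a2.

a2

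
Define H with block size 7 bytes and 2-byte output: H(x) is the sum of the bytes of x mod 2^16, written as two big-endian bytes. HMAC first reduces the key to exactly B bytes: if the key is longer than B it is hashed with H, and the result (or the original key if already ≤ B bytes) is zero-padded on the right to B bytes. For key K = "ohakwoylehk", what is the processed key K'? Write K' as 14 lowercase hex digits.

|K| = 11 > B = 7, so first hash the key.
H(K): sum = 111+104+97+107+119+111+121+108+101+104+107 = 1190 → 04 a6.
Zero-pad H(K) = 04 a6 to 7 bytes: K' = 04 a6 00 00 00 00 00.

04a60000000000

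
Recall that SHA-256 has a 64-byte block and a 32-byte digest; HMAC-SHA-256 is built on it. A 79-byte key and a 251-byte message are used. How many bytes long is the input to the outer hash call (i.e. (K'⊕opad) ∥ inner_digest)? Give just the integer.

96

Key is 79 > 64 bytes, so it is hashed to 32 bytes then zero-padded to 64: |K'| = 64.
Outer input = (K'⊕opad) ∥ H(inner) → 64 + 32 = 96 bytes.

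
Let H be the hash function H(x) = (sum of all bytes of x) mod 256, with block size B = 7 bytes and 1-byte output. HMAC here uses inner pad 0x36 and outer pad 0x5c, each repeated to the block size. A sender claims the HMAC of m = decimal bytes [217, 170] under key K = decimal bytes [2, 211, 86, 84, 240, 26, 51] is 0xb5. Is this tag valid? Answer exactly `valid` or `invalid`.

Key decimal bytes [2, 211, 86, 84, 240, 26, 51] = 02 d3 56 54 f0 1a 33 is exactly B = 7 bytes: K' = 02 d3 56 54 f0 1a 33.
K' ⊕ ipad = 34 e5 60 62 c6 2c 05; K' ⊕ opad = 5e 8f 0a 08 ac 46 6f.
Inner hash: sum = 52+229+96+98+198+44+5+217+170 = 1109; mod 256 = 85 → 55.
Outer hash (recomputed tag): sum = 94+143+10+8+172+70+111+85 = 693; mod 256 = 181 → b5.
Recomputed tag = b5; claimed = b5 → match.

valid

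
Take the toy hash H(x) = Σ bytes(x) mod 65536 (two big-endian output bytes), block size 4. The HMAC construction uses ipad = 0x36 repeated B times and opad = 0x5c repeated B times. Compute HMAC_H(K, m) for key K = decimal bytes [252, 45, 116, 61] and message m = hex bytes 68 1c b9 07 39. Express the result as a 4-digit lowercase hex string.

024b

Key decimal bytes [252, 45, 116, 61] = fc 2d 74 3d is exactly B = 4 bytes: K' = fc 2d 74 3d.
K' ⊕ ipad = ca 1b 42 0b.  K' ⊕ opad = a0 71 28 61.
Inner input = (K'⊕ipad) ∥ m = ca 1b 42 0b ∥ 68 1c b9 07 39.
Inner hash: sum = 202+27+66+11+104+28+185+7+57 = 687 → 02 af.
Outer input = (K'⊕opad) ∥ inner = a0 71 28 61 ∥ 02 af.
Outer hash (tag): sum = 160+113+40+97+2+175 = 587 → 02 4b.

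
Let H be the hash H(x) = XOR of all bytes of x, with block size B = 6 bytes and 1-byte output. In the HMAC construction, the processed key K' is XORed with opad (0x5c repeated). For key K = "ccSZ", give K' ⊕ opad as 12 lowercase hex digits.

Key "ccSZ" = 63 63 53 5a is 4 bytes ≤ B = 6; zero-pad to 6 bytes: K' = 63 63 53 5a 00 00.
XOR each byte with 0x5c: 63⊕5c=3f, 63⊕5c=3f, 53⊕5c=0f, 5a⊕5c=06, 00⊕5c=5c, 00⊕5c=5c.

3f3f0f065c5c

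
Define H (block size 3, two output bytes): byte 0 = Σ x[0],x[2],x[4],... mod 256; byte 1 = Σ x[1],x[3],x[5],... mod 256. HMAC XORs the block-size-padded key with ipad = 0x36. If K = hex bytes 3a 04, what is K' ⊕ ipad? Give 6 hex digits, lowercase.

0c3236

Key hex bytes 3a 04 is 2 bytes ≤ B = 3; zero-pad to 3 bytes: K' = 3a 04 00.
XOR each byte with 0x36: 3a⊕36=0c, 04⊕36=32, 00⊕36=36.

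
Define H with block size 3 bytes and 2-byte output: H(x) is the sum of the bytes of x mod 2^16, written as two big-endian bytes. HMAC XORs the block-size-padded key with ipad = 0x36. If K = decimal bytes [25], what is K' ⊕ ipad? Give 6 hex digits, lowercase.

Key decimal bytes [25] = 19 is 1 byte ≤ B = 3; zero-pad to 3 bytes: K' = 19 00 00.
XOR each byte with 0x36: 19⊕36=2f, 00⊕36=36, 00⊕36=36.

2f3636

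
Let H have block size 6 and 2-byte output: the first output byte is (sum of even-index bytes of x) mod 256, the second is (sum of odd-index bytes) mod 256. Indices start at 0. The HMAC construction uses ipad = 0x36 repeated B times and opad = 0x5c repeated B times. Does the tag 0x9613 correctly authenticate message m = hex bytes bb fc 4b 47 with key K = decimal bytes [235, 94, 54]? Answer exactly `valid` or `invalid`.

invalid

Key decimal bytes [235, 94, 54] = eb 5e 36 is 3 bytes ≤ B = 6; zero-pad to 6 bytes: K' = eb 5e 36 00 00 00.
K' ⊕ ipad = dd 68 00 36 36 36; K' ⊕ opad = b7 02 6a 5c 5c 5c.
Inner hash: even-index sum = 537 mod 256 = 25; odd-index sum = 535 mod 256 = 23 → 19 17.
Outer hash (recomputed tag): even-index sum = 406 mod 256 = 150; odd-index sum = 209 mod 256 = 209 → 96 d1.
Recomputed tag = 96d1; claimed = 9613 → mismatch.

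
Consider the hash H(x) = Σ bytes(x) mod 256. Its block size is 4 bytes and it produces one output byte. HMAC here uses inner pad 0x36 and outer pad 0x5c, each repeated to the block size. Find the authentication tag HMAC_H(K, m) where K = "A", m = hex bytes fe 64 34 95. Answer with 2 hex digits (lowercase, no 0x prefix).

75

Key "A" = 41 is 1 byte ≤ B = 4; zero-pad to 4 bytes: K' = 41 00 00 00.
K' ⊕ ipad = 77 36 36 36.  K' ⊕ opad = 1d 5c 5c 5c.
Inner input = (K'⊕ipad) ∥ m = 77 36 36 36 ∥ fe 64 34 95.
Inner hash: sum = 119+54+54+54+254+100+52+149 = 836; mod 256 = 68 → 44.
Outer input = (K'⊕opad) ∥ inner = 1d 5c 5c 5c ∥ 44.
Outer hash (tag): sum = 29+92+92+92+68 = 373; mod 256 = 117 → 75.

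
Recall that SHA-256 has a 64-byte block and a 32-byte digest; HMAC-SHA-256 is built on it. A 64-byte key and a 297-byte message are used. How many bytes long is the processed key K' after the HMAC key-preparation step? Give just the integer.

Key is 64 ≤ 64 bytes, zero-padded: |K'| = 64.

64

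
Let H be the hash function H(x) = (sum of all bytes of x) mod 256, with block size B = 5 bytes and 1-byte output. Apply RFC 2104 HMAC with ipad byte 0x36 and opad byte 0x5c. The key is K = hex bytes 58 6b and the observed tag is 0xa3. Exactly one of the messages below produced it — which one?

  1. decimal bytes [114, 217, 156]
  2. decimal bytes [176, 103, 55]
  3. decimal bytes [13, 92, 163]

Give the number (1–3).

Key hex bytes 58 6b is 2 bytes ≤ B = 5; zero-pad to 5 bytes: K' = 58 6b 00 00 00.
K' ⊕ ipad = 6e 5d 36 36 36; K' ⊕ opad = 04 37 5c 5c 5c.
m1: inner = H(6e 5d 36 36 36 72 d9 9c) = 54; tag = H(04 37 5c 5c 5c 54) = a3 ← matches
m2: inner = H(6e 5d 36 36 36 b0 67 37) = bb; tag = H(04 37 5c 5c 5c bb) = 0a
m3: inner = H(6e 5d 36 36 36 0d 5c a3) = 79; tag = H(04 37 5c 5c 5c 79) = c8

1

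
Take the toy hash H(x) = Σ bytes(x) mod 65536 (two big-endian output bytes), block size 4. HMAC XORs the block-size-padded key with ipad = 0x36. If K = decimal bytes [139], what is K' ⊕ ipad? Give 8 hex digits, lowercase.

Key decimal bytes [139] = 8b is 1 byte ≤ B = 4; zero-pad to 4 bytes: K' = 8b 00 00 00.
XOR each byte with 0x36: 8b⊕36=bd, 00⊕36=36, 00⊕36=36, 00⊕36=36.

bd363636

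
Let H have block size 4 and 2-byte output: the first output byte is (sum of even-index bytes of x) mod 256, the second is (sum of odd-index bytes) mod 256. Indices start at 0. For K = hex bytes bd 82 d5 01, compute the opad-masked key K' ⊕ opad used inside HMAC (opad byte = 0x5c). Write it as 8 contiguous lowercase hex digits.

e1de895d

Key hex bytes bd 82 d5 01 is exactly B = 4 bytes: K' = bd 82 d5 01.
XOR each byte with 0x5c: bd⊕5c=e1, 82⊕5c=de, d5⊕5c=89, 01⊕5c=5d.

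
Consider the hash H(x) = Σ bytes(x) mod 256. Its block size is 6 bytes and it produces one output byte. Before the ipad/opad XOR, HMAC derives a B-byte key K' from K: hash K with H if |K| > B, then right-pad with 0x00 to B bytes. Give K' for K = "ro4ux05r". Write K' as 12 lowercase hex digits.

|K| = 8 > B = 6, so first hash the key.
H(K): sum = 114+111+52+117+120+48+53+114 = 729; mod 256 = 217 → d9.
Zero-pad H(K) = d9 to 6 bytes: K' = d9 00 00 00 00 00.

d90000000000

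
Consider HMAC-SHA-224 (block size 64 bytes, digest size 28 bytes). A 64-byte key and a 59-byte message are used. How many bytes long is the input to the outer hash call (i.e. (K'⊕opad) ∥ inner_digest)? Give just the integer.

Key is 64 ≤ 64 bytes, zero-padded: |K'| = 64.
Outer input = (K'⊕opad) ∥ H(inner) → 64 + 28 = 92 bytes.

92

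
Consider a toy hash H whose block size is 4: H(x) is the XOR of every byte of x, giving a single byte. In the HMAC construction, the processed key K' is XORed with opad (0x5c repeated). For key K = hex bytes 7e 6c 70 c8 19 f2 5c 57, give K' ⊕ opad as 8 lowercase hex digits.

Key hex bytes 7e 6c 70 c8 19 f2 5c 57 is 8 bytes > B = 4, so hash it first: H(key) = 4a, then zero-pad to 4 bytes: K' = 4a 00 00 00.
XOR each byte with 0x5c: 4a⊕5c=16, 00⊕5c=5c, 00⊕5c=5c, 00⊕5c=5c.

165c5c5c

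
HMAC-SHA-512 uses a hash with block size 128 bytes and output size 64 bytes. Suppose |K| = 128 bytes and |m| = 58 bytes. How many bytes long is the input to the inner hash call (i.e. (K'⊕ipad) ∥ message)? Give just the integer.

Key is 128 ≤ 128 bytes, zero-padded: |K'| = 128.
Inner input = (K'⊕ipad) ∥ m → 128 + 58 = 186 bytes.

186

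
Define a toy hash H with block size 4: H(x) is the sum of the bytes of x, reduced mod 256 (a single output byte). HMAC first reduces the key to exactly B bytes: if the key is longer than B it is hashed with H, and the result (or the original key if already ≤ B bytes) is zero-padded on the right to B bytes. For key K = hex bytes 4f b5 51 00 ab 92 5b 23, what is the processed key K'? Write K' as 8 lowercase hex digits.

10000000

|K| = 8 > B = 4, so first hash the key.
H(K): sum = 79+181+81+0+171+146+91+35 = 784; mod 256 = 16 → 10.
Zero-pad H(K) = 10 to 4 bytes: K' = 10 00 00 00.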